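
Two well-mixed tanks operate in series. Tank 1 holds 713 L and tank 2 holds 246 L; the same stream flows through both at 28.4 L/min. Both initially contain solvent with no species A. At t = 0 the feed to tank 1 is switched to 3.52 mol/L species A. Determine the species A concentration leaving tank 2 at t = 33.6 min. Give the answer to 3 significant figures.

Species balance on tank i: dCᵢ/dt = (Cᵢ₋₁ − Cᵢ)/τᵢ with τᵢ = Vᵢ/Q.
τ₁ = 713/28.4 = 25.106 min; τ₂ = 246/28.4 = 8.6620 min.
Solving the cascade with C₁(0)=C₂(0)=0 gives C₂(t) = C_in[1 − (τ₁ e^(−t/τ₁) − τ₂ e^(−t/τ₂))/(τ₁ − τ₂)].
At t = 33.6: e^(−t/τ₁) = 0.26228, e^(−t/τ₂) = 0.020671.
C₂ = 3.52·[1 − (25.106·0.26228 − 8.6620·0.020671)/(16.444)] = 3.52·0.61045 = 2.1488 mol/L.

2.15 mol/L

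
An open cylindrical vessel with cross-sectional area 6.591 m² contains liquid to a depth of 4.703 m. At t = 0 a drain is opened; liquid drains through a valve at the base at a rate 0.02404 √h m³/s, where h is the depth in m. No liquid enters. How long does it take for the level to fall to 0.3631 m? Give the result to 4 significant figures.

858.7 s

With no inflow, A dh/dt = −0.02404 √h.
This is separable: 2 d(√h)/dt = −0.02404/A, so √h = √h₀ − (0.02404/(2A)) t.
t = 2A(√h₀ − √h)/0.02404 = 2·6.591·(√4.703 − √0.3631)/0.02404
  = 13.1820 × (2.16864 − 0.602578) / 0.02404 = 858.729 s.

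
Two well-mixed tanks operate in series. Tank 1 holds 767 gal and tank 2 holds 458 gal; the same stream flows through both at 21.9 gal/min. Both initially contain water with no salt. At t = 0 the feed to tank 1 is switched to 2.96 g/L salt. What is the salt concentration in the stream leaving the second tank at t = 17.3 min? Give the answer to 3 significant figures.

Species balance on tank i: dCᵢ/dt = (Cᵢ₋₁ − Cᵢ)/τᵢ with τᵢ = Vᵢ/Q.
τ₁ = 767/21.9 = 35.023 min; τ₂ = 458/21.9 = 20.913 min.
Solving the cascade with C₁(0)=C₂(0)=0 gives C₂(t) = C_in[1 − (τ₁ e^(−t/τ₁) − τ₂ e^(−t/τ₂))/(τ₁ − τ₂)].
At t = 17.3: e^(−t/τ₁) = 0.61020, e^(−t/τ₂) = 0.43726.
C₂ = 2.96·[1 − (35.023·0.61020 − 20.913·0.43726)/(14.110)] = 2.96·0.13346 = 0.39504 g/L.

0.395 g/L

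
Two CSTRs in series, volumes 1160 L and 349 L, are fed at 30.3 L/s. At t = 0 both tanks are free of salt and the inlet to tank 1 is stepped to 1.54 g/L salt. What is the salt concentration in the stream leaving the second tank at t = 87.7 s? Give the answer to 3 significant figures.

Time constants: τᵢ = Vᵢ/Q for each well-mixed tank.
τ₁ = 1160/30.3 = 38.284 s; τ₂ = 349/30.3 = 11.518 s.
Tank 1: C₁ = C_in(1 − e^(−t/τ₁)). Tank 2 (τ₁ ≠ τ₂): C₂ = C_in[1 − (τ₁ e^(−t/τ₁) − τ₂ e^(−t/τ₂))/(τ₁ − τ₂)].
At t = 87.7: e^(−t/τ₁) = 0.10119, e^(−t/τ₂) = 0.00049346.
C₂ = 1.54·[1 − (38.284·0.10119 − 11.518·0.00049346)/(26.766)] = 1.54·0.85548 = 1.3174 g/L.

1.32 g/L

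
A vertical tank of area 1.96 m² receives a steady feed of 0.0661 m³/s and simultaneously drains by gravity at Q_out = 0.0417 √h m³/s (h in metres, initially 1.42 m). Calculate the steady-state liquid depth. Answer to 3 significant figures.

2.51 m

Mass balance (ρ constant): A dh/dt = Q_in − 0.0417 √h. At steady state dh/dt = 0:
Q_in = 0.0417 √h_ss ⇒ √h_ss = 0.0661/0.0417 = 1.5851.
h_ss = 1.5851² = 2.5126 m. (Since h₀ = 1.42 m < h_ss, the level will rise toward this value.)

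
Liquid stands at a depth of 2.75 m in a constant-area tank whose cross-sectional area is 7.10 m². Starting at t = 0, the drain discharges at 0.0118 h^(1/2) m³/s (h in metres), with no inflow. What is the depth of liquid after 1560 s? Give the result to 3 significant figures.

Volume balance on the tank: A dh/dt = −0.0118 √h.
This is separable: 2 d(√h)/dt = −0.0118/A, so √h = √h₀ − (0.0118/(2A)) t.
√h = √2.75 − 0.0118·1560/(2·7.10) = 1.6583 − 1.2963 = 0.36197.
h = 0.36197² = 0.13103 m.

0.131 m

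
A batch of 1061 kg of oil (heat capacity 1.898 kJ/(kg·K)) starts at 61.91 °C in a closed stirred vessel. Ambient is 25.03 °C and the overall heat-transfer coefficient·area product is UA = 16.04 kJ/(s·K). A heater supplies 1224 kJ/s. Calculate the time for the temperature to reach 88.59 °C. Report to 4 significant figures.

141.7 s

Heat balance on the well-mixed liquid: M c_p dT/dt = −UA(T − T_amb) + Q̇.
τ = M c_p/UA = 125.547 s; T_ss = T_amb + Q̇/UA = 25.03 + 1224/16.04 = 101.339 °C.
T(t) = T_ss + (T₀ − T_ss)e^(−t/τ); set T = 88.59:
t = −τ ln[(T − T_ss)/(T₀ − T_ss)] = −125.547 · ln(0.323345) = 141.747 s.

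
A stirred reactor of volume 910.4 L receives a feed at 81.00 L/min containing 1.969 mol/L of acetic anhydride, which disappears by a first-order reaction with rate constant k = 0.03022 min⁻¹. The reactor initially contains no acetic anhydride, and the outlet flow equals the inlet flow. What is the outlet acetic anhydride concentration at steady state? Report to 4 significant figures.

Species balance: V dC/dt = Q C_in − Q C − k V C.
At steady state: 0 = Q C_in − (Q + kV) C_ss, so C_ss = Q C_in/(Q + kV).
C_ss = 81.00·1.969/(81.00 + 0.03022·910.4) = 159.489/108.512 = 1.46978 mol/L.

1.470 mol/L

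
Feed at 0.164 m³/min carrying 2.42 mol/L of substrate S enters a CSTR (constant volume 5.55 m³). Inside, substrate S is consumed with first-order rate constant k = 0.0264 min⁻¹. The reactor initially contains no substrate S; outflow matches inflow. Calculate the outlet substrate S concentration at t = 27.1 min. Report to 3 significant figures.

0.998 mol/L

Species balance: V dC/dt = Q C_in − Q C − k V C.
This is linear with rate a = Q/V + k = 0.055950 min⁻¹.
C_ss = Q C_in/(Q + kV) = 1.2781 mol/L; C(t) = C_ss + (C₀ − C_ss) e^(−a t).
C(27.1) = 1.2781 + (-1.2781)·e^(−0.055950·27.1) = 1.2781 + (-1.2781)·0.21954 = 0.99752 mol/L.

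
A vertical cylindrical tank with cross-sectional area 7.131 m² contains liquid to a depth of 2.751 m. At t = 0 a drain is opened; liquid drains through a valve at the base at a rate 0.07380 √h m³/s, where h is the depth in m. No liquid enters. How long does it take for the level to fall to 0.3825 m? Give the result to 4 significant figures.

A dh/dt = −Q_out = −0.07380 √h.
Separate and integrate: 2(√h − √h₀) = −(0.07380/A) t.
t = 2A(√h₀ − √h)/0.07380 = 2·7.131·(√2.751 − √0.3825)/0.07380
  = 14.2620 × (1.65861 − 0.618466) / 0.07380 = 201.011 s.

201.0 s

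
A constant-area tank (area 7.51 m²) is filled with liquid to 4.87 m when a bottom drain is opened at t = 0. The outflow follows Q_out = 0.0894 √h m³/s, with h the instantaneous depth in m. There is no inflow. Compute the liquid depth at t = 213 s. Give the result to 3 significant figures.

With no inflow, A dh/dt = −0.0894 √h.
∫ h^(−1/2) dh = −(0.0894/A) ∫ dt, giving 2√h = 2√h₀ − (0.0894/A) t.
√h = √4.87 − 0.0894·213/(2·7.51) = 2.2068 − 1.2678 = 0.93902.
h = 0.93902² = 0.88175 m.

0.882 m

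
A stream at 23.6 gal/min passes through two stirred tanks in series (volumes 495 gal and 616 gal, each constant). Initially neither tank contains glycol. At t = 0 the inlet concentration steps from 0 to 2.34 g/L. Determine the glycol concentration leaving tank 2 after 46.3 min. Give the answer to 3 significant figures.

1.37 g/L

Time constants: τᵢ = Vᵢ/Q for each well-mixed tank.
τ₁ = 495/23.6 = 20.975 min; τ₂ = 616/23.6 = 26.102 min.
Solving the cascade with C₁(0)=C₂(0)=0 gives C₂(t) = C_in[1 − (τ₁ e^(−t/τ₁) − τ₂ e^(−t/τ₂))/(τ₁ − τ₂)].
At t = 46.3: e^(−t/τ₁) = 0.10998, e^(−t/τ₂) = 0.16968.
C₂ = 2.34·[1 − (20.975·0.10998 − 26.102·0.16968)/(-5.1271)] = 2.34·0.58609 = 1.3715 g/L.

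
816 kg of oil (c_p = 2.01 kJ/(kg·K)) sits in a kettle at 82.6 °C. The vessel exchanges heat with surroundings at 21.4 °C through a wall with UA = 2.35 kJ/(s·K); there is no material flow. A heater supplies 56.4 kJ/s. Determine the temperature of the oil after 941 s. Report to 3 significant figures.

55.1 °C

Energy balance: M c_p dT/dt = −UA(T − T_amb) + Q̇.
dT/dt = (T_ss − T)/τ with T_ss = T_amb + Q̇/UA = 21.4 + 56.4/2.35 = 45.400 °C, τ = M c_p/UA = 816·2.01/2.35 = 697.94 s.
Solution: T(t) = T_ss + (T₀ − T_ss) e^(−t/τ).
T(941) = 45.400 + (37.200)·0.25969 = 55.061 °C.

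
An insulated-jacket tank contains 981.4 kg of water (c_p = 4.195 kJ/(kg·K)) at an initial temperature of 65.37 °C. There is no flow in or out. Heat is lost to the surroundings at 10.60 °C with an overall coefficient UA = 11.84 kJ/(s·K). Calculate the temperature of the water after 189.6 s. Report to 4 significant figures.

42.35 °C

First-law balance (no shaft work): M c_p dT/dt = −UA(T − T_amb).
dT/dt = (T_ss − T)/τ with T_ss = T_amb = 10.6000 °C, τ = M c_p/UA = 981.4·4.195/11.84 = 347.717 s.
T approaches T_ss exponentially: T(t) = T_ss + (T₀ − T_ss) e^(−t/τ).
T(189.6) = 10.6000 + (54.7700)·0.579685 = 42.3493 °C.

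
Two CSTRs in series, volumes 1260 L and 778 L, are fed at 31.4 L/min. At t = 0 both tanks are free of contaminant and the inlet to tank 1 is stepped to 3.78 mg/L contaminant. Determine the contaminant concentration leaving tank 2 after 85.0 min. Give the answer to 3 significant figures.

Time constants: τᵢ = Vᵢ/Q for each well-mixed tank.
τ₁ = 1260/31.4 = 40.127 min; τ₂ = 778/31.4 = 24.777 min.
Solving the cascade with C₁(0)=C₂(0)=0 gives C₂(t) = C_in[1 − (τ₁ e^(−t/τ₁) − τ₂ e^(−t/τ₂))/(τ₁ − τ₂)].
At t = 85.0: e^(−t/τ₁) = 0.12024, e^(−t/τ₂) = 0.032368.
C₂ = 3.78·[1 − (40.127·0.12024 − 24.777·0.032368)/(15.350)] = 3.78·0.73792 = 2.7893 mg/L.

2.79 mg/L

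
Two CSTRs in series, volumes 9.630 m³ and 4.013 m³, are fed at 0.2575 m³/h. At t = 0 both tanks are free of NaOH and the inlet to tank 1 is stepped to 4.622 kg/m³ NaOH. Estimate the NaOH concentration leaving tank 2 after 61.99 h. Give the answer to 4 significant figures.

3.173 kg/m³

Each tank obeys Vᵢ dCᵢ/dt = Q(Cᵢ₋₁ − Cᵢ), so τᵢ = Vᵢ/Q.
τ₁ = 9.630/0.2575 = 37.3981 h; τ₂ = 4.013/0.2575 = 15.5845 h.
Tank 1: C₁ = C_in(1 − e^(−t/τ₁)). Tank 2 (τ₁ ≠ τ₂): C₂ = C_in[1 − (τ₁ e^(−t/τ₁) − τ₂ e^(−t/τ₂))/(τ₁ − τ₂)].
At t = 61.99: e^(−t/τ₁) = 0.190601, e^(−t/τ₂) = 0.0187291.
C₂ = 4.622·[1 − (37.3981·0.190601 − 15.5845·0.0187291)/(21.8136)] = 4.622·0.686607 = 3.17350 kg/m³.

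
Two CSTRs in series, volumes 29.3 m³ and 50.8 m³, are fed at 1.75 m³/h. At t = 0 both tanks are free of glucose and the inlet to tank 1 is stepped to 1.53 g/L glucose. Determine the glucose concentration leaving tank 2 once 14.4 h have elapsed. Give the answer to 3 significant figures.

Time constants: τᵢ = Vᵢ/Q for each well-mixed tank.
τ₁ = 29.3/1.75 = 16.743 h; τ₂ = 50.8/1.75 = 29.029 h.
Tank 1: C₁ = C_in(1 − e^(−t/τ₁)). Tank 2 (τ₁ ≠ τ₂): C₂ = C_in[1 − (τ₁ e^(−t/τ₁) − τ₂ e^(−t/τ₂))/(τ₁ − τ₂)].
At t = 14.4: e^(−t/τ₁) = 0.42313, e^(−t/τ₂) = 0.60892.
C₂ = 1.53·[1 − (16.743·0.42313 − 29.029·0.60892)/(-12.286)] = 1.53·0.13788 = 0.21096 g/L.

0.211 g/L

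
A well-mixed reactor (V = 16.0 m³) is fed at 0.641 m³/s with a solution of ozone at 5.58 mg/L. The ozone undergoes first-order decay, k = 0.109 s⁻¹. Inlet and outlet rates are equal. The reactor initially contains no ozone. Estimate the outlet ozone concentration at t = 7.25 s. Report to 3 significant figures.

Species balance: V dC/dt = Q C_in − Q C − k V C.
This is linear with rate a = Q/V + k = 0.14906 s⁻¹.
C_ss = Q C_in/(Q + kV) = 1.4997 mg/L; C(t) = C_ss + (C₀ − C_ss) e^(−a t).
C(7.25) = 1.4997 + (-1.4997)·e^(−0.14906·7.25) = 1.4997 + (-1.4997)·0.33936 = 0.99077 mg/L.

0.991 mg/L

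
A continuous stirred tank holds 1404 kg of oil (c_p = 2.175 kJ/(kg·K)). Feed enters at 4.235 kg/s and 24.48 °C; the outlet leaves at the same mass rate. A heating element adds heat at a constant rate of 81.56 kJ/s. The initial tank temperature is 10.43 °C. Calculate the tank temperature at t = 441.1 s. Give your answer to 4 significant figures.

Heat balance on the well-mixed liquid: M c_p dT/dt = ṁ c_p (T_in − T) + 81.56.
τ = M/ṁ = 331.523 s; T_ss = T_in + Q̇/(ṁ c_p) = 24.48 + 81.56/(4.235·2.175) = 33.3345 °C.
T approaches T_ss exponentially: T(t) = T_ss + (T₀ − T_ss) e^(−t/τ).
T(441.1) = 33.3345 + (-22.9045)·e^(−441.1/331.523) = 33.3345 + (-22.9045)·0.264338 = 27.2800 °C.

27.28 °C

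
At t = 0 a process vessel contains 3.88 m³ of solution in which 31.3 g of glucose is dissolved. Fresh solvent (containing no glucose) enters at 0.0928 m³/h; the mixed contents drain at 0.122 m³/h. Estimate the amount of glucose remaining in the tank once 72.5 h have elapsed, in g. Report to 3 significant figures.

1.16 g

Total volume: dV/dt = Q_in − Q_out = -0.029200 m³/h, so V(t) = 3.88 − 0.029200 t and V(72.5) = 1.7630 m³.
Species balance (pure solvent in): dm/dt = −Q_out · m/V(t).
dm/m = −Q_out dt/(V₀ − 0.029200 t); integrating gives ln(m/m₀) = −(Q_out/(Q_in−Q_out)) ln(V/V₀).
m = m₀ (V₀/V)^(Q_out/(Q_in−Q_out)) = 31.3 × (3.88/1.7630)^(-4.1781) = 1.1594 g.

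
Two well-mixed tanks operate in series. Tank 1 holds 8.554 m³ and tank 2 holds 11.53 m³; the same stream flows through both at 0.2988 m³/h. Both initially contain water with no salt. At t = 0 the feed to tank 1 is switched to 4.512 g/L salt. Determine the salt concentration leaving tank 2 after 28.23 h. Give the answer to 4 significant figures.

0.9389 g/L

Species balance on tank i: dCᵢ/dt = (Cᵢ₋₁ − Cᵢ)/τᵢ with τᵢ = Vᵢ/Q.
τ₁ = 8.554/0.2988 = 28.6278 h; τ₂ = 11.53/0.2988 = 38.5877 h.
Solving the cascade with C₁(0)=C₂(0)=0 gives C₂(t) = C_in[1 − (τ₁ e^(−t/τ₁) − τ₂ e^(−t/τ₂))/(τ₁ − τ₂)].
At t = 28.23: e^(−t/τ₁) = 0.373028, e^(−t/τ₂) = 0.481148.
C₂ = 4.512·[1 − (28.6278·0.373028 − 38.5877·0.481148)/(-9.95984)] = 4.512·0.208079 = 0.938852 g/L.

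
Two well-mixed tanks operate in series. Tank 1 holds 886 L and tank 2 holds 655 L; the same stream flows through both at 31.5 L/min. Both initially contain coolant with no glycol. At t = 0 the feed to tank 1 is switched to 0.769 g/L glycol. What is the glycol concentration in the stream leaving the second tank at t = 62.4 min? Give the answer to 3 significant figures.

Time constants: τᵢ = Vᵢ/Q for each well-mixed tank.
τ₁ = 886/31.5 = 28.127 min; τ₂ = 655/31.5 = 20.794 min.
Solving the cascade with C₁(0)=C₂(0)=0 gives C₂(t) = C_in[1 − (τ₁ e^(−t/τ₁) − τ₂ e^(−t/τ₂))/(τ₁ − τ₂)].
At t = 62.4: e^(−t/τ₁) = 0.10877, e^(−t/τ₂) = 0.049741.
C₂ = 0.769·[1 − (28.127·0.10877 − 20.794·0.049741)/(7.3333)] = 0.769·0.72385 = 0.55664 g/L.

0.557 g/L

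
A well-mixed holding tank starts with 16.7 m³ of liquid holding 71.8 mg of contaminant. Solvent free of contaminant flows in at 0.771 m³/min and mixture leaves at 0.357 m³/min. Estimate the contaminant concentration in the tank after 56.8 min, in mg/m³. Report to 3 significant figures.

Let m(t) be the amount of contaminant. Volume: V(t) = V₀ + (Q_in − Q_out) t = 16.7 + 0.41400 t; V(56.8) = 40.215 m³.
No contaminant enters, so dm/dt = −Q_out · (m/V).
dm/m = −Q_out dt/(V₀ + 0.41400 t); integrating gives ln(m/m₀) = −(Q_out/(Q_in−Q_out)) ln(V/V₀).
m = m₀ (V₀/V)^(Q_out/(Q_in−Q_out)) = 71.8 × (16.7/40.215)^(0.86232) = 33.651 mg.
C = m/V = 33.651/40.215 = 0.83678 mg/m³.

0.837 mg/m³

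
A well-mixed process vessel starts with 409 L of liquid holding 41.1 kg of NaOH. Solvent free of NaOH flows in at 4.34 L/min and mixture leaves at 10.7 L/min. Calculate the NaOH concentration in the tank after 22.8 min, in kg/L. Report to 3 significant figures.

Total volume: dV/dt = Q_in − Q_out = -6.3600 L/min, so V(t) = 409 − 6.3600 t and V(22.8) = 263.99 L.
Solute balance: dm/dt = 0 − Q_out C = −Q_out m/V(t).
dm/m = −Q_out dt/(V₀ − 6.3600 t); integrating gives ln(m/m₀) = −(Q_out/(Q_in−Q_out)) ln(V/V₀).
m = m₀ (V₀/V)^(Q_out/(Q_in−Q_out)) = 41.1 × (409/263.99)^(-1.6824) = 19.677 kg.
C = m/V = 19.677/263.99 = 0.074537 kg/L.

0.0745 kg/L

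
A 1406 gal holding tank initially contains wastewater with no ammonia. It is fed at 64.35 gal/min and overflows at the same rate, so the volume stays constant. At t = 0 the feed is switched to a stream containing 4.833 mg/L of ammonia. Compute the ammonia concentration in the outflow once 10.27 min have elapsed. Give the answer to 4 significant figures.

1.812 mg/L

Mass balance on the solute (V constant): V dC/dt = Q(C_in − C).
Time constant τ = V/Q = 1406/64.35 = 21.8493 min.
Solution: C(t) = C_in + (C₀ − C_in) e^(−t/τ).
C(10.27) = 4.833 + (0 − 4.833)·e^(−10.27/21.8493) = 4.833 + (-4.83300)·0.624978 = 1.81248 mg/L.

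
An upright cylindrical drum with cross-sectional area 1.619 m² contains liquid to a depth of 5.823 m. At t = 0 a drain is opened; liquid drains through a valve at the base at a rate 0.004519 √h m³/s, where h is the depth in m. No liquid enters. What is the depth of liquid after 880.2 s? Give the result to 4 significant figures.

1.403 m

Accumulation of liquid (constant cross-section A): A dh/dt = −0.004519 √h.
This is separable: 2 d(√h)/dt = −0.004519/A, so √h = √h₀ − (0.004519/(2A)) t.
√h = √5.823 − 0.004519·880.2/(2·1.619) = 2.41309 − 1.22842 = 1.18467.
h = 1.18467² = 1.40344 m.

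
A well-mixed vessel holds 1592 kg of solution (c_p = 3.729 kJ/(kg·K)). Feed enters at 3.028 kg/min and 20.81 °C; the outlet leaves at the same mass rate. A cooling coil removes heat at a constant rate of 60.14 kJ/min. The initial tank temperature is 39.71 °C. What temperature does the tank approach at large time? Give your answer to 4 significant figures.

15.48 °C

First-law balance (no shaft work): M c_p dT/dt = ṁ c_p (T_in − T) − 60.14.
At steady state dT/dt = 0 ⇒ T_ss = T_in − Q̇/(ṁ c_p) = 20.81 − 60.14/(3.028·3.729) = 15.4838 °C.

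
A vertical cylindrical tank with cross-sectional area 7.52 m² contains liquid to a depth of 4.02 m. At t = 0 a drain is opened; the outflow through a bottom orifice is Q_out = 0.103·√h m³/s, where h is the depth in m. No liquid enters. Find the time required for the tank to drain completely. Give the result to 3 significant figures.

Accumulation of liquid (constant cross-section A): A dh/dt = −0.103 √h.
∫ h^(−1/2) dh = −(0.103/A) ∫ dt, giving 2√h = 2√h₀ − (0.103/A) t.
Set h = 0: 2√h₀ = (0.103/A) t_empty ⇒ t_empty = 2A√h₀/0.103.
t_empty = 2·7.52·√4.02/0.103 = 15.040·2.0050/0.103 = 292.77 s.

293 s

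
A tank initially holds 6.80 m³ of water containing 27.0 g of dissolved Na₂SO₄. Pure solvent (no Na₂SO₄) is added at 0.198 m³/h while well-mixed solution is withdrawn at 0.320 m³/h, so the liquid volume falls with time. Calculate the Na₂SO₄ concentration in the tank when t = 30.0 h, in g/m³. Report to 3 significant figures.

1.13 g/m³

Total volume: dV/dt = Q_in − Q_out = -0.12200 m³/h, so V(t) = 6.80 − 0.12200 t and V(30.0) = 3.1400 m³.
No Na₂SO₄ enters, so dm/dt = −Q_out · (m/V).
dm/m = −Q_out dt/(V₀ − 0.12200 t); integrating gives ln(m/m₀) = −(Q_out/(Q_in−Q_out)) ln(V/V₀).
m = m₀ (V₀/V)^(Q_out/(Q_in−Q_out)) = 27.0 × (6.80/3.1400)^(-2.6230) = 3.5576 g.
C = m/V = 3.5576/3.1400 = 1.1330 g/m³.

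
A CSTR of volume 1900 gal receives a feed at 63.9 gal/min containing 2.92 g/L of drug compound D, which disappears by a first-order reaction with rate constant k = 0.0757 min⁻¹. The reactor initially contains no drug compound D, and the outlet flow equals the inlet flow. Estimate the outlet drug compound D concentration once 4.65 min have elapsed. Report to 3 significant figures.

V dC/dt = Q(C_in − C) − k V C.
This is linear with rate a = Q/V + k = 0.10933 min⁻¹.
C_ss = Q C_in/(Q + kV) = 0.89822 g/L; C(t) = C_ss + (C₀ − C_ss) e^(−a t).
C(4.65) = 0.89822 + (-0.89822)·e^(−0.10933·4.65) = 0.89822 + (-0.89822)·0.60146 = 0.35798 g/L.

0.358 g/L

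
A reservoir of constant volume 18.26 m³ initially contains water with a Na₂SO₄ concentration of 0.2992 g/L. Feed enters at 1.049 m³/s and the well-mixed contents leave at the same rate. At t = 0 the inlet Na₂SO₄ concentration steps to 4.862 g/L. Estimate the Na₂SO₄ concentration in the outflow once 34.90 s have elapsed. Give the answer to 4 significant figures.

4.248 g/L

Mass balance on the solute (V constant): V dC/dt = Q(C_in − C).
Rewrite as dC/dt + C/τ = C_in/τ, τ = V/Q = 17.4071 s.
Solution: C(t) = C_in + (C₀ − C_in) e^(−t/τ).
C(34.90) = 4.862 + (0.2992 − 4.862)·e^(−34.90/17.4071) = 4.862 + (-4.56280)·0.134669 = 4.24753 g/L.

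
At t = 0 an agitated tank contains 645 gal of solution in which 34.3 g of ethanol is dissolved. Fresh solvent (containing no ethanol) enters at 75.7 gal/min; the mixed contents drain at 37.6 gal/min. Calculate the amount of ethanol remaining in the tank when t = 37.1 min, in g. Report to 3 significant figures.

Total volume: dV/dt = Q_in − Q_out = 38.100 gal/min, so V(t) = 645 + 38.100 t and V(37.1) = 2058.5 gal.
No ethanol enters, so dm/dt = −Q_out · (m/V).
dm/m = −Q_out dt/(V₀ + 38.100 t); integrating gives ln(m/m₀) = −(Q_out/(Q_in−Q_out)) ln(V/V₀).
m = m₀ (V₀/V)^(Q_out/(Q_in−Q_out)) = 34.3 × (645/2058.5)^(0.98688) = 10.912 g.

10.9 g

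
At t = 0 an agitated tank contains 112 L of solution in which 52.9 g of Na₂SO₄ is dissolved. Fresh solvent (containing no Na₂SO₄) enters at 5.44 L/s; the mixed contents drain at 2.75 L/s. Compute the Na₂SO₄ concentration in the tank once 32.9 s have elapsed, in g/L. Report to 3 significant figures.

Let m(t) be the amount of Na₂SO₄. Volume: V(t) = V₀ + (Q_in − Q_out) t = 112 + 2.6900 t; V(32.9) = 200.50 L.
Species balance (pure solvent in): dm/dt = −Q_out · m/V(t).
Separate: dm/m = −Q_out dt/V(t) ⇒ ln(m/m₀) = −(Q_out/(Q_in−Q_out)) ln(V/V₀).
m = m₀ (V₀/V)^(Q_out/(Q_in−Q_out)) = 52.9 × (112/200.50)^(1.0223) = 29.169 g.
C = m/V = 29.169/200.50 = 0.14548 g/L.

0.145 g/L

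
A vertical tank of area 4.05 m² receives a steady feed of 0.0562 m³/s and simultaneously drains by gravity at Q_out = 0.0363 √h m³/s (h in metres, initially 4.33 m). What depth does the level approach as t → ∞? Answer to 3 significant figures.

Mass balance (ρ constant): A dh/dt = Q_in − 0.0363 √h. At steady state dh/dt = 0:
Q_in = 0.0363 √h_ss ⇒ √h_ss = 0.0562/0.0363 = 1.5482.
h_ss = 1.5482² = 2.3970 m. (Since h₀ = 4.33 m > h_ss, the level will fall toward this value.)

2.40 m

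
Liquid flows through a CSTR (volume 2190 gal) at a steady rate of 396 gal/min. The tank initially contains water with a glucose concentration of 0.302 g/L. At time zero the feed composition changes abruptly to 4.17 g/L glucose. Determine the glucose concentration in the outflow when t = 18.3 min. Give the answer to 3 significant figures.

4.03 g/L

Species balance on the tank: V dC/dt = Q(C_in − C).
Time constant τ = V/Q = 2190/396 = 5.5303 min.
C approaches C_in exponentially: C(t) = C_in + (C₀ − C_in) e^(−t/τ).
C(18.3) = 4.17 + (0.302 − 4.17)·e^(−18.3/5.5303) = 4.17 + (-3.8680)·0.036551 = 4.0286 g/L.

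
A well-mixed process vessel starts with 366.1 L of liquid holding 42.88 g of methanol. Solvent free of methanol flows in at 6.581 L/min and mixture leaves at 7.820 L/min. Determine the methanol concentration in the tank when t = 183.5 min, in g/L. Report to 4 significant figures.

0.0006768 g/L

Total volume: dV/dt = Q_in − Q_out = -1.23900 L/min, so V(t) = 366.1 − 1.23900 t and V(183.5) = 138.744 L.
No methanol enters, so dm/dt = −Q_out · (m/V).
Separate: dm/m = −Q_out dt/V(t) ⇒ ln(m/m₀) = −(Q_out/(Q_in−Q_out)) ln(V/V₀).
m = m₀ (V₀/V)^(Q_out/(Q_in−Q_out)) = 42.88 × (366.1/138.744)^(-6.31154) = 0.0938972 g.
C = m/V = 0.0938972/138.744 = 0.000676768 g/L.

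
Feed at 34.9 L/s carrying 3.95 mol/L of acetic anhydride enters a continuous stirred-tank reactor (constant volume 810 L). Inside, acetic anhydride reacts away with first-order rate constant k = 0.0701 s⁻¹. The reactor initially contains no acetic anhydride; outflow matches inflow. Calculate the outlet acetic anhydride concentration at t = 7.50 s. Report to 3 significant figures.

0.860 mol/L

V dC/dt = Q(C_in − C) − k V C.
dC/dt = (Q/V) C_in − (Q/V + k) C; effective rate a = Q/V + k = 0.043086 + 0.0701 = 0.11319 s⁻¹.
C_ss = Q C_in/(Q + kV) = 1.5036 mol/L; C(t) = C_ss + (C₀ − C_ss) e^(−a t).
C(7.50) = 1.5036 + (-1.5036)·e^(−0.11319·7.50) = 1.5036 + (-1.5036)·0.42789 = 0.86025 mol/L.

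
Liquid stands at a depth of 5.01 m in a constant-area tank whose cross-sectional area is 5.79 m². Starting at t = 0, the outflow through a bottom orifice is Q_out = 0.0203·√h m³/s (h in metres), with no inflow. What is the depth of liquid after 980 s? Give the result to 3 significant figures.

0.271 m

A dh/dt = −Q_out = −0.0203 √h.
This is separable: 2 d(√h)/dt = −0.0203/A, so √h = √h₀ − (0.0203/(2A)) t.
√h = √5.01 − 0.0203·980/(2·5.79) = 2.2383 − 1.7180 = 0.52034.
h = 0.52034² = 0.27075 m.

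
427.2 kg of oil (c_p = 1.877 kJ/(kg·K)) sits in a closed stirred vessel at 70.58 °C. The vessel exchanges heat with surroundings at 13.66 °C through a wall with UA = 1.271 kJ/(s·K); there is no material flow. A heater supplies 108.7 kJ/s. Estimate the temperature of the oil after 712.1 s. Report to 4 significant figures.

Lumped-capacitance energy balance: M c_p dT/dt = UA(T_amb − T) + Q̇.
dT/dt = (T_ss − T)/τ with T_ss = T_amb + Q̇/UA = 13.66 + 108.7/1.271 = 99.1832 °C, τ = M c_p/UA = 427.2·1.877/1.271 = 630.885 s.
Solution: T(t) = T_ss + (T₀ − T_ss) e^(−t/τ).
T(712.1) = 99.1832 + (-28.6032)·0.323443 = 89.9317 °C.

89.93 °C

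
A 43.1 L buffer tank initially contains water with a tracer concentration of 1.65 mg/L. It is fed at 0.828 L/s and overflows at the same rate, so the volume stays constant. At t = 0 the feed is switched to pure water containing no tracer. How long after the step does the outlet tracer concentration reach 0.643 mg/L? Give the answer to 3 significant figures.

49.1 s

Species balance on the tank: V dC/dt = Q(C_in − C), so τ = V/Q = 52.053 s.
C(t) = C_in + (C₀ − C_in) e^(−t/τ). Set C = 0.643 and solve for t:
e^(−t/τ) = (C − C_in)/(C₀ − C_in) = (0.643 − 0)/(1.65 − 0) = 0.38970
t = −τ ln(…) = 52.053 × 0.94239 = 49.054 s.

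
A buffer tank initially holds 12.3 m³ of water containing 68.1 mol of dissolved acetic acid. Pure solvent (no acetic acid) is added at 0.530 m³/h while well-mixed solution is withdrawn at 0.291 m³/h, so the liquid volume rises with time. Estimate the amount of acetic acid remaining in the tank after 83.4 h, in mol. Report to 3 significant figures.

21.1 mol

Let m(t) be the amount of acetic acid. Volume: V(t) = V₀ + (Q_in − Q_out) t = 12.3 + 0.23900 t; V(83.4) = 32.233 m³.
Species balance (pure solvent in): dm/dt = −Q_out · m/V(t).
dm/m = −Q_out dt/(V₀ + 0.23900 t); integrating gives ln(m/m₀) = −(Q_out/(Q_in−Q_out)) ln(V/V₀).
m = m₀ (V₀/V)^(Q_out/(Q_in−Q_out)) = 68.1 × (12.3/32.233)^(1.2176) = 21.073 mol.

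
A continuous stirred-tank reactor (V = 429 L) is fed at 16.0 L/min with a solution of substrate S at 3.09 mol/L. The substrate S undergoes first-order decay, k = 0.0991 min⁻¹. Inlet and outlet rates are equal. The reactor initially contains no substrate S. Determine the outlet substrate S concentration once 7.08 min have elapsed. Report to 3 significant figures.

Accumulation = in − out − consumed: V dC/dt = Q C_in − Q C − k V C.
dC/dt = (Q/V) C_in − (Q/V + k) C; effective rate a = Q/V + k = 0.037296 + 0.0991 = 0.13640 min⁻¹.
C_ss = Q C_in/(Q + kV) = 0.84493 mol/L; C(t) = C_ss + (C₀ − C_ss) e^(−a t).
C(7.08) = 0.84493 + (-0.84493)·e^(−0.13640·7.08) = 0.84493 + (-0.84493)·0.38072 = 0.52324 mol/L.

0.523 mol/L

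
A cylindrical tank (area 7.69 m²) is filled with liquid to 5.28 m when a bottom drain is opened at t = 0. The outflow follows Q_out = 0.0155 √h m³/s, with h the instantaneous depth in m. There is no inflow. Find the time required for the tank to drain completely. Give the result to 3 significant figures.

With no inflow, A dh/dt = −0.0155 √h.
Separate and integrate: 2(√h − √h₀) = −(0.0155/A) t.
Set h = 0: 2√h₀ = (0.0155/A) t_empty ⇒ t_empty = 2A√h₀/0.0155.
t_empty = 2·7.69·√5.28/0.0155 = 15.380·2.2978/0.0155 = 2280.0 s.

2280 s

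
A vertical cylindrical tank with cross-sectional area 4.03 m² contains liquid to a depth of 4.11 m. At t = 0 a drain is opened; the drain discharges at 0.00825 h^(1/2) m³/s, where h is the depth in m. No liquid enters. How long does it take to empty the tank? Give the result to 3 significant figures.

With no inflow, A dh/dt = −0.00825 √h.
This is separable: 2 d(√h)/dt = −0.00825/A, so √h = √h₀ − (0.00825/(2A)) t.
Tank is empty when √h = 0: t_empty = 2A√h₀/0.00825.
t_empty = 2·4.03·√4.11/0.00825 = 8.0600·2.0273/0.00825 = 1980.6 s.

1980 s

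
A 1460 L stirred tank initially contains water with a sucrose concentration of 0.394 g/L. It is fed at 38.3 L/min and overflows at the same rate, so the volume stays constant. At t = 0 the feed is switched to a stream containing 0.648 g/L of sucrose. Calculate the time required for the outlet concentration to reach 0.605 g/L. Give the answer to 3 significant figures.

67.7 min

Mass balance on the solute (V constant): V dC/dt = Q(C_in − C), so τ = V/Q = 38.120 min.
C(t) = C_in + (C₀ − C_in) e^(−t/τ). Set C = 0.605 and solve for t:
e^(−t/τ) = (C − C_in)/(C₀ − C_in) = (0.605 − 0.648)/(0.394 − 0.648) = 0.16929
t = −τ ln(…) = 38.120 × 1.7761 = 67.706 min.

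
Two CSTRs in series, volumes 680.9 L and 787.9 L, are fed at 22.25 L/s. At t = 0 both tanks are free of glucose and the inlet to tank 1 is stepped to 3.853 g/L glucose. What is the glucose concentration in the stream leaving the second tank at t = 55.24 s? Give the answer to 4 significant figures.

Time constants: τᵢ = Vᵢ/Q for each well-mixed tank.
τ₁ = 680.9/22.25 = 30.6022 s; τ₂ = 787.9/22.25 = 35.4112 s.
Tank 1: C₁ = C_in(1 − e^(−t/τ₁)). Tank 2 (τ₁ ≠ τ₂): C₂ = C_in[1 − (τ₁ e^(−t/τ₁) − τ₂ e^(−t/τ₂))/(τ₁ − τ₂)].
At t = 55.24: e^(−t/τ₁) = 0.164459, e^(−t/τ₂) = 0.210145.
C₂ = 3.853·[1 − (30.6022·0.164459 − 35.4112·0.210145)/(-4.80899)] = 3.853·0.499126 = 1.92313 g/L.

1.923 g/L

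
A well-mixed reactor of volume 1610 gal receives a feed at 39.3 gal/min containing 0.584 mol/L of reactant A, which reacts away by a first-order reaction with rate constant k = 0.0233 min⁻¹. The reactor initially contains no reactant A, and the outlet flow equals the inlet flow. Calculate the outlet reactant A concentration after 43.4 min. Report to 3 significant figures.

Species balance: V dC/dt = Q C_in − Q C − k V C.
This is linear with rate a = Q/V + k = 0.047710 min⁻¹.
C_ss = Q C_in/(Q + kV) = 0.29879 mol/L; C(t) = C_ss + (C₀ − C_ss) e^(−a t).
C(43.4) = 0.29879 + (-0.29879)·e^(−0.047710·43.4) = 0.29879 + (-0.29879)·0.12611 = 0.26111 mol/L.

0.261 mol/L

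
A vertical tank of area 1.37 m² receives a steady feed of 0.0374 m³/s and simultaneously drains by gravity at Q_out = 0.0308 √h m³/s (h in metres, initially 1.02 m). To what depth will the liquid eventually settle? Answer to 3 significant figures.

1.47 m

Level balance: A dh/dt = 0.0374 − 0.0308 √h. Setting dh/dt = 0:
Q_in = 0.0308 √h_ss ⇒ √h_ss = 0.0374/0.0308 = 1.2143.
h_ss = 1.2143² = 1.4745 m. (Since h₀ = 1.02 m < h_ss, the level will rise toward this value.)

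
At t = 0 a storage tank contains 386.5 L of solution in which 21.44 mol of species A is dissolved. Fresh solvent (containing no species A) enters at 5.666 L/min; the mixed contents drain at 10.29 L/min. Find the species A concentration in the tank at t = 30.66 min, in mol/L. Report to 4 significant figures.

Let m(t) be the amount of species A. Volume: V(t) = V₀ + (Q_in − Q_out) t = 386.5 − 4.62400 t; V(30.66) = 244.728 L.
Solute balance: dm/dt = 0 − Q_out C = −Q_out m/V(t).
dm/m = −Q_out dt/(V₀ − 4.62400 t); integrating gives ln(m/m₀) = −(Q_out/(Q_in−Q_out)) ln(V/V₀).
m = m₀ (V₀/V)^(Q_out/(Q_in−Q_out)) = 21.44 × (386.5/244.728)^(-2.22535) = 7.75479 mol.
C = m/V = 7.75479/244.728 = 0.0316874 mol/L.

0.03169 mol/L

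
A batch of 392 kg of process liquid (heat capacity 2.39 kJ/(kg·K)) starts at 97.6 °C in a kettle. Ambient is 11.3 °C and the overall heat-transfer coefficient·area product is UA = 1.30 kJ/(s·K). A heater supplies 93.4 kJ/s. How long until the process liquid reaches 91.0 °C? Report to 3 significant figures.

M c_p dT/dt = −UA(T − T_amb) + Q̇.
τ = M c_p/UA = 720.68 s; T_ss = T_amb + Q̇/UA = 11.3 + 93.4/1.30 = 83.146 °C.
T(t) = T_ss + (T₀ − T_ss)e^(−t/τ); set T = 91.0:
t = −τ ln[(T − T_ss)/(T₀ − T_ss)] = −720.68 · ln(0.54337) = 439.58 s.

440 s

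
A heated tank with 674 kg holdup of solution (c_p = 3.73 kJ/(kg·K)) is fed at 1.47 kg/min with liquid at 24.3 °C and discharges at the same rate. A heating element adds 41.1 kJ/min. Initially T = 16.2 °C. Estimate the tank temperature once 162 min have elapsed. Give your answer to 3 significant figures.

20.8 °C

M c_p dT/dt = ṁ c_p (T_in − T) + Q̇.
τ = M/ṁ = 458.50 min; T_ss = T_in + Q̇/(ṁ c_p) = 24.3 + 41.1/(1.47·3.73) = 31.796 °C.
T approaches T_ss exponentially: T(t) = T_ss + (T₀ − T_ss) e^(−t/τ).
T(162) = 31.796 + (-15.596)·e^(−162/458.50) = 31.796 + (-15.596)·0.70235 = 20.842 °C.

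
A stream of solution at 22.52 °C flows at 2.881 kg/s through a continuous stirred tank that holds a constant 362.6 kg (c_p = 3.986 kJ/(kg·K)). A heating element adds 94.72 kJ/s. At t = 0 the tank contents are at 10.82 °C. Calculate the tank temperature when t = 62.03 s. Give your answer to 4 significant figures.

18.58 °C

M c_p dT/dt = ṁ c_p (T_in − T) + Q̇.
τ = M/ṁ = 125.859 s; T_ss = T_in + Q̇/(ṁ c_p) = 22.52 + 94.72/(2.881·3.986) = 30.7682 °C.
This is linear first-order; T(t) = T_ss + (T₀ − T_ss) e^(−t/τ).
T(62.03) = 30.7682 + (-19.9482)·e^(−62.03/125.859) = 30.7682 + (-19.9482)·0.610881 = 18.5822 °C.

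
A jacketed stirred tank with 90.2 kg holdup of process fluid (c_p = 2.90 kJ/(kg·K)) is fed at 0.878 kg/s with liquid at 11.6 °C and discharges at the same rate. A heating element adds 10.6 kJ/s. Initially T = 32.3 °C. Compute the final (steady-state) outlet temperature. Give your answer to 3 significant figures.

M c_p dT/dt = ṁ c_p (T_in − T) + Q̇.
At steady state dT/dt = 0 ⇒ T_ss = T_in + Q̇/(ṁ c_p) = 11.6 + 10.6/(0.878·2.90) = 15.763 °C.

15.8 °C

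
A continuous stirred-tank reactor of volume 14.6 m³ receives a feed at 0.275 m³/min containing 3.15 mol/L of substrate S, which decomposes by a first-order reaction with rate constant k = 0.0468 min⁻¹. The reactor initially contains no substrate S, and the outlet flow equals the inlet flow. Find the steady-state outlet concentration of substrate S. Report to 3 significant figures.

Accumulation = in − out − consumed: V dC/dt = Q C_in − Q C − k V C.
At steady state: 0 = Q C_in − (Q + kV) C_ss, so C_ss = Q C_in/(Q + kV).
C_ss = 0.275·3.15/(0.275 + 0.0468·14.6) = 0.86625/0.95828 = 0.90396 mol/L.

0.904 mol/L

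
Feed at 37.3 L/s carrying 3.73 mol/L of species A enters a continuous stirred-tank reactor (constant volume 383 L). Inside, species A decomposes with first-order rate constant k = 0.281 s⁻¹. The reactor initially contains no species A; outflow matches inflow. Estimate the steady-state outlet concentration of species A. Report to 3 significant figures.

V dC/dt = Q(C_in − C) − k V C.
Steady state (dC/dt = 0): C_ss = Q C_in/(Q + kV) = C_in/(1 + kV/Q).
C_ss = 37.3·3.73/(37.3 + 0.281·383) = 139.13/144.92 = 0.96002 mol/L.

0.960 mol/L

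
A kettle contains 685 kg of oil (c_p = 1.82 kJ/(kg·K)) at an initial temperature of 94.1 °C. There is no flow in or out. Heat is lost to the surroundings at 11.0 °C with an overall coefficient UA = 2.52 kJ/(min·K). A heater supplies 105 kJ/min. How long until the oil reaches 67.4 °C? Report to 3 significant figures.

512 min

M c_p dT/dt = −UA(T − T_amb) + Q̇.
τ = M c_p/UA = 494.72 min; T_ss = T_amb + Q̇/UA = 11.0 + 105/2.52 = 52.667 °C.
T(t) = T_ss + (T₀ − T_ss)e^(−t/τ); set T = 67.4:
t = −τ ln[(T − T_ss)/(T₀ − T_ss)] = −494.72 · ln(0.35559) = 511.53 min.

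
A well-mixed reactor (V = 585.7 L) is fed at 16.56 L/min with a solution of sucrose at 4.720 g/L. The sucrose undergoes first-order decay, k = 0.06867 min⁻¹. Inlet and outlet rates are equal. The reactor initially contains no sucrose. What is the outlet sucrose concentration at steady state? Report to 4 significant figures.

Accumulation = in − out − consumed: V dC/dt = Q C_in − Q C − k V C.
Steady state (dC/dt = 0): C_ss = Q C_in/(Q + kV) = C_in/(1 + kV/Q).
C_ss = 16.56·4.720/(16.56 + 0.06867·585.7) = 78.1632/56.7800 = 1.37660 g/L.

1.377 g/L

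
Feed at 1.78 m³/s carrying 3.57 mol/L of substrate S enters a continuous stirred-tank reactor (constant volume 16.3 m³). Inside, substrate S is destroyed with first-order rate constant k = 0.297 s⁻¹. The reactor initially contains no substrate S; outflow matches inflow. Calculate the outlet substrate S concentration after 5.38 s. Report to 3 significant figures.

0.852 mol/L

V dC/dt = Q(C_in − C) − k V C.
This is linear with rate a = Q/V + k = 0.40620 s⁻¹.
C_ss = Q C_in/(Q + kV) = 0.95975 mol/L; C(t) = C_ss + (C₀ − C_ss) e^(−a t).
C(5.38) = 0.95975 + (-0.95975)·e^(−0.40620·5.38) = 0.95975 + (-0.95975)·0.11244 = 0.85184 mol/L.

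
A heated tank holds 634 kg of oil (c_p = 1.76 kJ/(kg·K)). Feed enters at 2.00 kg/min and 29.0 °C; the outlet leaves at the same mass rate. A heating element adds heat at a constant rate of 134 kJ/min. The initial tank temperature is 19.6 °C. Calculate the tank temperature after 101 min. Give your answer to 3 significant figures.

32.6 °C

Unsteady energy balance on the tank contents: M c_p dT/dt = ṁ c_p (T_in − T) + 134.
τ = M/ṁ = 317.00 min; T_ss = T_in + Q̇/(ṁ c_p) = 29.0 + 134/(2.00·1.76) = 67.068 °C.
Solution: T(t) = T_ss + (T₀ − T_ss) e^(−t/τ).
T(101) = 67.068 + (-47.468)·e^(−101/317.00) = 67.068 + (-47.468)·0.72716 = 32.551 °C.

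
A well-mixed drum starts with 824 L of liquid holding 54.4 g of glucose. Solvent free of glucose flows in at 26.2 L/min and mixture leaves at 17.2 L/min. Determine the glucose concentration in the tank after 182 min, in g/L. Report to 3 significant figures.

0.00273 g/L

Let m(t) be the amount of glucose. Volume: V(t) = V₀ + (Q_in − Q_out) t = 824 + 9.0000 t; V(182) = 2462.0 L.
Solute balance: dm/dt = 0 − Q_out C = −Q_out m/V(t).
dm/m = −Q_out dt/(V₀ + 9.0000 t); integrating gives ln(m/m₀) = −(Q_out/(Q_in−Q_out)) ln(V/V₀).
m = m₀ (V₀/V)^(Q_out/(Q_in−Q_out)) = 54.4 × (824/2462.0)^(1.9111) = 6.7163 g.
C = m/V = 6.7163/2462.0 = 0.0027280 g/L.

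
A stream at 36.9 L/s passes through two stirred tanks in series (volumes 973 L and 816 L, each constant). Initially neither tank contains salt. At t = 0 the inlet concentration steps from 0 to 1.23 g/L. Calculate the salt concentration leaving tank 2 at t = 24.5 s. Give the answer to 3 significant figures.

Species balance on tank i: dCᵢ/dt = (Cᵢ₋₁ − Cᵢ)/τᵢ with τᵢ = Vᵢ/Q.
τ₁ = 973/36.9 = 26.369 s; τ₂ = 816/36.9 = 22.114 s.
Solving the cascade with C₁(0)=C₂(0)=0 gives C₂(t) = C_in[1 − (τ₁ e^(−t/τ₁) − τ₂ e^(−t/τ₂))/(τ₁ − τ₂)].
At t = 24.5: e^(−t/τ₁) = 0.39489, e^(−t/τ₂) = 0.33025.
C₂ = 1.23·[1 − (26.369·0.39489 − 22.114·0.33025)/(4.2547)] = 1.23·0.26912 = 0.33102 g/L.

0.331 g/L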